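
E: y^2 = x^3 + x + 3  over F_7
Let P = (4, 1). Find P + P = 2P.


Doubling: s = (3 x1^2 + a) / (2 y1)
s = (3*4^2 + 1) / (2*1) mod 7 = 0
x3 = s^2 - 2 x1 mod 7 = 0^2 - 2*4 = 6
y3 = s (x1 - x3) - y1 mod 7 = 0 * (4 - 6) - 1 = 6

2P = (6, 6)


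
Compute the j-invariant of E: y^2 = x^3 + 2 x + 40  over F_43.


Delta = -16(4 a^3 + 27 b^2) mod 43 = 29
-1728 * (4 a)^3 = -1728 * (4*2)^3 mod 43 = 32
j = 32 * 29^(-1) mod 43 = 10

j = 10 (mod 43)


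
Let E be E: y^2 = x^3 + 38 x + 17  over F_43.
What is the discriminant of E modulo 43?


4 a^3 + 27 b^2 = 4*38^3 + 27*17^2 = 219488 + 7803 = 227291
Delta = -16 * (227291) = -3636656
Delta mod 43 = 26

Delta = 26 (mod 43)


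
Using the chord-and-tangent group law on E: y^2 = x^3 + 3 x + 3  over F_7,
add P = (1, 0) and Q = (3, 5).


P != Q, so use the chord formula.
s = (y2 - y1) / (x2 - x1) = (5) / (2) mod 7 = 6
x3 = s^2 - x1 - x2 mod 7 = 6^2 - 1 - 3 = 4
y3 = s (x1 - x3) - y1 mod 7 = 6 * (1 - 4) - 0 = 3

P + Q = (4, 3)


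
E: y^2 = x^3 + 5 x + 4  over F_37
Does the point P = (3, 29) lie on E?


Check whether y^2 = x^3 + 5 x + 4 (mod 37) for (x, y) = (3, 29).
LHS: y^2 = 29^2 mod 37 = 27
RHS: x^3 + 5 x + 4 = 3^3 + 5*3 + 4 mod 37 = 9
LHS != RHS

No, not on the curve


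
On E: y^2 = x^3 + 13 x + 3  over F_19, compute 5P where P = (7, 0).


k = 5 = 101_2 (binary, LSB first: 101)
Double-and-add from P = (7, 0):
  bit 0 = 1: acc = O + (7, 0) = (7, 0)
  bit 1 = 0: acc unchanged = (7, 0)
  bit 2 = 1: acc = (7, 0) + O = (7, 0)

5P = (7, 0)


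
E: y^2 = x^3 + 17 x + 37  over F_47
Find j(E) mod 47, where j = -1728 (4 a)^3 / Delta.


Delta = -16(4 a^3 + 27 b^2) mod 47 = 38
-1728 * (4 a)^3 = -1728 * (4*17)^3 mod 47 = 22
j = 22 * 38^(-1) mod 47 = 8

j = 8 (mod 47)


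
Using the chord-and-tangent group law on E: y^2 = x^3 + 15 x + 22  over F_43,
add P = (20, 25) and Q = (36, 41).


P != Q, so use the chord formula.
s = (y2 - y1) / (x2 - x1) = (16) / (16) mod 43 = 1
x3 = s^2 - x1 - x2 mod 43 = 1^2 - 20 - 36 = 31
y3 = s (x1 - x3) - y1 mod 43 = 1 * (20 - 31) - 25 = 7

P + Q = (31, 7)


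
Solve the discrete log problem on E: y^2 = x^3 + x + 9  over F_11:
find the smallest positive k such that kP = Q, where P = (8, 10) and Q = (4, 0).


Enumerate multiples of P until we hit Q = (4, 0):
  1P = (8, 10)
  2P = (4, 0)
Match found at i = 2.

k = 2


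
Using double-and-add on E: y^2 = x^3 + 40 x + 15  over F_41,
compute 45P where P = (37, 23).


k = 45 = 101101_2 (binary, LSB first: 101101)
Double-and-add from P = (37, 23):
  bit 0 = 1: acc = O + (37, 23) = (37, 23)
  bit 1 = 0: acc unchanged = (37, 23)
  bit 2 = 1: acc = (37, 23) + (10, 12) = (17, 14)
  bit 3 = 1: acc = (17, 14) + (11, 8) = (14, 30)
  bit 4 = 0: acc unchanged = (14, 30)
  bit 5 = 1: acc = (14, 30) + (28, 39) = (31, 3)

45P = (31, 3)


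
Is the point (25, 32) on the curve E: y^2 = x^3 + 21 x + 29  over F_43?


Check whether y^2 = x^3 + 21 x + 29 (mod 43) for (x, y) = (25, 32).
LHS: y^2 = 32^2 mod 43 = 35
RHS: x^3 + 21 x + 29 = 25^3 + 21*25 + 29 mod 43 = 11
LHS != RHS

No, not on the curve


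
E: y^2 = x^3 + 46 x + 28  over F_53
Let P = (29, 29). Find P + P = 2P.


Doubling: s = (3 x1^2 + a) / (2 y1)
s = (3*29^2 + 46) / (2*29) mod 53 = 5
x3 = s^2 - 2 x1 mod 53 = 5^2 - 2*29 = 20
y3 = s (x1 - x3) - y1 mod 53 = 5 * (29 - 20) - 29 = 16

2P = (20, 16)


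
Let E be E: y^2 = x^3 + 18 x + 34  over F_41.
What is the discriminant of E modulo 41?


4 a^3 + 27 b^2 = 4*18^3 + 27*34^2 = 23328 + 31212 = 54540
Delta = -16 * (54540) = -872640
Delta mod 41 = 4

Delta = 4 (mod 41)


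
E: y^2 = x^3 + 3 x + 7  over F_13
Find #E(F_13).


For each x in F_13, count y with y^2 = x^3 + 3 x + 7 mod 13:
  x = 3: RHS = 4, y in [2, 11]  -> 2 point(s)
  x = 5: RHS = 4, y in [2, 11]  -> 2 point(s)
  x = 8: RHS = 10, y in [6, 7]  -> 2 point(s)
  x = 9: RHS = 9, y in [3, 10]  -> 2 point(s)
  x = 10: RHS = 10, y in [6, 7]  -> 2 point(s)
  x = 12: RHS = 3, y in [4, 9]  -> 2 point(s)
Affine points: 12. Add the point at infinity: total = 13.

#E(F_13) = 13


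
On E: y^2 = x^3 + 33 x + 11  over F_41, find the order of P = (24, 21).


Compute successive multiples of P until we hit O:
  1P = (24, 21)
  2P = (38, 7)
  3P = (21, 17)
  4P = (16, 17)
  5P = (32, 16)
  6P = (36, 7)
  7P = (4, 24)
  8P = (8, 34)
  ... (continuing to 36P)
  36P = O

ord(P) = 36


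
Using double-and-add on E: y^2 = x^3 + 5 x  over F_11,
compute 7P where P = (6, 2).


k = 7 = 111_2 (binary, LSB first: 111)
Double-and-add from P = (6, 2):
  bit 0 = 1: acc = O + (6, 2) = (6, 2)
  bit 1 = 1: acc = (6, 2) + (3, 3) = (7, 2)
  bit 2 = 1: acc = (7, 2) + (9, 9) = (10, 4)

7P = (10, 4)


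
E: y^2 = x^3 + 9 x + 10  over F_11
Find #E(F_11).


For each x in F_11, count y with y^2 = x^3 + 9 x + 10 mod 11:
  x = 1: RHS = 9, y in [3, 8]  -> 2 point(s)
  x = 2: RHS = 3, y in [5, 6]  -> 2 point(s)
  x = 3: RHS = 9, y in [3, 8]  -> 2 point(s)
  x = 4: RHS = 0, y in [0]  -> 1 point(s)
  x = 5: RHS = 4, y in [2, 9]  -> 2 point(s)
  x = 6: RHS = 5, y in [4, 7]  -> 2 point(s)
  x = 7: RHS = 9, y in [3, 8]  -> 2 point(s)
  x = 8: RHS = 0, y in [0]  -> 1 point(s)
  x = 10: RHS = 0, y in [0]  -> 1 point(s)
Affine points: 15. Add the point at infinity: total = 16.

#E(F_11) = 16


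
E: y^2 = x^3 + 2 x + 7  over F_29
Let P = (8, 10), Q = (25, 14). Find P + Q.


P != Q, so use the chord formula.
s = (y2 - y1) / (x2 - x1) = (4) / (17) mod 29 = 19
x3 = s^2 - x1 - x2 mod 29 = 19^2 - 8 - 25 = 9
y3 = s (x1 - x3) - y1 mod 29 = 19 * (8 - 9) - 10 = 0

P + Q = (9, 0)


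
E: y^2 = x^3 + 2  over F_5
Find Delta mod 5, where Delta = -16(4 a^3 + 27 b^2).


4 a^3 + 27 b^2 = 4*0^3 + 27*2^2 = 0 + 108 = 108
Delta = -16 * (108) = -1728
Delta mod 5 = 2

Delta = 2 (mod 5)


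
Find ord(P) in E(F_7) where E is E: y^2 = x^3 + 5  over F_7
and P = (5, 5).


Compute successive multiples of P until we hit O:
  1P = (5, 5)
  2P = (6, 5)
  3P = (3, 2)
  4P = (3, 5)
  5P = (6, 2)
  6P = (5, 2)
  7P = O

ord(P) = 7


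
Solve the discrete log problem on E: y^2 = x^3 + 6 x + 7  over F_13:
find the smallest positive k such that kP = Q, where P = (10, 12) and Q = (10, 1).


Enumerate multiples of P until we hit Q = (10, 1):
  1P = (10, 12)
  2P = (2, 12)
  3P = (1, 1)
  4P = (12, 0)
  5P = (1, 12)
  6P = (2, 1)
  7P = (10, 1)
Match found at i = 7.

k = 7


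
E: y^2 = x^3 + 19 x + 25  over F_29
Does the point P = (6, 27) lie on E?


Check whether y^2 = x^3 + 19 x + 25 (mod 29) for (x, y) = (6, 27).
LHS: y^2 = 27^2 mod 29 = 4
RHS: x^3 + 19 x + 25 = 6^3 + 19*6 + 25 mod 29 = 7
LHS != RHS

No, not on the curve


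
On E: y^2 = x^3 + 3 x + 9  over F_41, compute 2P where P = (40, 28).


Doubling: s = (3 x1^2 + a) / (2 y1)
s = (3*40^2 + 3) / (2*28) mod 41 = 25
x3 = s^2 - 2 x1 mod 41 = 25^2 - 2*40 = 12
y3 = s (x1 - x3) - y1 mod 41 = 25 * (40 - 12) - 28 = 16

2P = (12, 16)


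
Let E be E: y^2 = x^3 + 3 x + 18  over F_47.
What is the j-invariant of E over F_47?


Delta = -16(4 a^3 + 27 b^2) mod 47 = 9
-1728 * (4 a)^3 = -1728 * (4*3)^3 mod 47 = 20
j = 20 * 9^(-1) mod 47 = 44

j = 44 (mod 47)


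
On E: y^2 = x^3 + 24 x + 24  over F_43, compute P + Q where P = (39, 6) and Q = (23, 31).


P != Q, so use the chord formula.
s = (y2 - y1) / (x2 - x1) = (25) / (27) mod 43 = 28
x3 = s^2 - x1 - x2 mod 43 = 28^2 - 39 - 23 = 34
y3 = s (x1 - x3) - y1 mod 43 = 28 * (39 - 34) - 6 = 5

P + Q = (34, 5)


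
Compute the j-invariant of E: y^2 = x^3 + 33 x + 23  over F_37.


Delta = -16(4 a^3 + 27 b^2) mod 37 = 10
-1728 * (4 a)^3 = -1728 * (4*33)^3 mod 37 = 10
j = 10 * 10^(-1) mod 37 = 1

j = 1 (mod 37)


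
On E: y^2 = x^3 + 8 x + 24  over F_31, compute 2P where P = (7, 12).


Doubling: s = (3 x1^2 + a) / (2 y1)
s = (3*7^2 + 8) / (2*12) mod 31 = 0
x3 = s^2 - 2 x1 mod 31 = 0^2 - 2*7 = 17
y3 = s (x1 - x3) - y1 mod 31 = 0 * (7 - 17) - 12 = 19

2P = (17, 19)


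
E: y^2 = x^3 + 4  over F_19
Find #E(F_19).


For each x in F_19, count y with y^2 = x^3 + 0 x + 4 mod 19:
  x = 0: RHS = 4, y in [2, 17]  -> 2 point(s)
  x = 1: RHS = 5, y in [9, 10]  -> 2 point(s)
  x = 4: RHS = 11, y in [7, 12]  -> 2 point(s)
  x = 6: RHS = 11, y in [7, 12]  -> 2 point(s)
  x = 7: RHS = 5, y in [9, 10]  -> 2 point(s)
  x = 9: RHS = 11, y in [7, 12]  -> 2 point(s)
  x = 10: RHS = 16, y in [4, 15]  -> 2 point(s)
  x = 11: RHS = 5, y in [9, 10]  -> 2 point(s)
  x = 13: RHS = 16, y in [4, 15]  -> 2 point(s)
  x = 15: RHS = 16, y in [4, 15]  -> 2 point(s)
Affine points: 20. Add the point at infinity: total = 21.

#E(F_19) = 21


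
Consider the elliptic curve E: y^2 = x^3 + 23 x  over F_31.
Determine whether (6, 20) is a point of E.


Check whether y^2 = x^3 + 23 x + 0 (mod 31) for (x, y) = (6, 20).
LHS: y^2 = 20^2 mod 31 = 28
RHS: x^3 + 23 x + 0 = 6^3 + 23*6 + 0 mod 31 = 13
LHS != RHS

No, not on the curve


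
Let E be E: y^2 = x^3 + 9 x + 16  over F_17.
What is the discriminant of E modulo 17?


4 a^3 + 27 b^2 = 4*9^3 + 27*16^2 = 2916 + 6912 = 9828
Delta = -16 * (9828) = -157248
Delta mod 17 = 2

Delta = 2 (mod 17)


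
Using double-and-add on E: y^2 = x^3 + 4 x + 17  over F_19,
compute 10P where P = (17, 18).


k = 10 = 1010_2 (binary, LSB first: 0101)
Double-and-add from P = (17, 18):
  bit 0 = 0: acc unchanged = O
  bit 1 = 1: acc = O + (11, 10) = (11, 10)
  bit 2 = 0: acc unchanged = (11, 10)
  bit 3 = 1: acc = (11, 10) + (0, 13) = (12, 11)

10P = (12, 11)


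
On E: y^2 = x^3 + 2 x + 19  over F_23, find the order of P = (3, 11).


Compute successive multiples of P until we hit O:
  1P = (3, 11)
  2P = (7, 13)
  3P = (19, 4)
  4P = (2, 13)
  5P = (22, 4)
  6P = (14, 10)
  7P = (10, 21)
  8P = (5, 19)
  ... (continuing to 22P)
  22P = O

ord(P) = 22


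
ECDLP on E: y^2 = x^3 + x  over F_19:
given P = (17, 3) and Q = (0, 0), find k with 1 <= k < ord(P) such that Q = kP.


Enumerate multiples of P until we hit Q = (0, 0):
  1P = (17, 3)
  2P = (5, 4)
  3P = (4, 7)
  4P = (9, 15)
  5P = (0, 0)
Match found at i = 5.

k = 5


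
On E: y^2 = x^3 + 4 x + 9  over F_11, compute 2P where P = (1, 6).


Doubling: s = (3 x1^2 + a) / (2 y1)
s = (3*1^2 + 4) / (2*6) mod 11 = 7
x3 = s^2 - 2 x1 mod 11 = 7^2 - 2*1 = 3
y3 = s (x1 - x3) - y1 mod 11 = 7 * (1 - 3) - 6 = 2

2P = (3, 2)


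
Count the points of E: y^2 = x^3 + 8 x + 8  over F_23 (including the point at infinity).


For each x in F_23, count y with y^2 = x^3 + 8 x + 8 mod 23:
  x = 0: RHS = 8, y in [10, 13]  -> 2 point(s)
  x = 2: RHS = 9, y in [3, 20]  -> 2 point(s)
  x = 3: RHS = 13, y in [6, 17]  -> 2 point(s)
  x = 4: RHS = 12, y in [9, 14]  -> 2 point(s)
  x = 5: RHS = 12, y in [9, 14]  -> 2 point(s)
  x = 7: RHS = 16, y in [4, 19]  -> 2 point(s)
  x = 8: RHS = 9, y in [3, 20]  -> 2 point(s)
  x = 9: RHS = 4, y in [2, 21]  -> 2 point(s)
  x = 11: RHS = 1, y in [1, 22]  -> 2 point(s)
  x = 13: RHS = 9, y in [3, 20]  -> 2 point(s)
  x = 14: RHS = 12, y in [9, 14]  -> 2 point(s)
  x = 16: RHS = 0, y in [0]  -> 1 point(s)
  x = 18: RHS = 4, y in [2, 21]  -> 2 point(s)
  x = 19: RHS = 4, y in [2, 21]  -> 2 point(s)
  x = 20: RHS = 3, y in [7, 16]  -> 2 point(s)
Affine points: 29. Add the point at infinity: total = 30.

#E(F_23) = 30


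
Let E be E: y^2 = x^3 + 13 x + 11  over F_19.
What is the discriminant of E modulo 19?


4 a^3 + 27 b^2 = 4*13^3 + 27*11^2 = 8788 + 3267 = 12055
Delta = -16 * (12055) = -192880
Delta mod 19 = 8

Delta = 8 (mod 19)


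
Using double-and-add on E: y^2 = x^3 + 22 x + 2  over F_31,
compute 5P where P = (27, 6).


k = 5 = 101_2 (binary, LSB first: 101)
Double-and-add from P = (27, 6):
  bit 0 = 1: acc = O + (27, 6) = (27, 6)
  bit 1 = 0: acc unchanged = (27, 6)
  bit 2 = 1: acc = (27, 6) + (15, 24) = (30, 14)

5P = (30, 14)


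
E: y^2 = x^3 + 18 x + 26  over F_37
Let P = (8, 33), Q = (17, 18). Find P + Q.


P != Q, so use the chord formula.
s = (y2 - y1) / (x2 - x1) = (22) / (9) mod 37 = 23
x3 = s^2 - x1 - x2 mod 37 = 23^2 - 8 - 17 = 23
y3 = s (x1 - x3) - y1 mod 37 = 23 * (8 - 23) - 33 = 29

P + Q = (23, 29)


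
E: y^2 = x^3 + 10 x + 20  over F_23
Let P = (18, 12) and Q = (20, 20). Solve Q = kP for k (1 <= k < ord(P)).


Enumerate multiples of P until we hit Q = (20, 20):
  1P = (18, 12)
  2P = (13, 22)
  3P = (19, 13)
  4P = (10, 19)
  5P = (22, 3)
  6P = (1, 13)
  7P = (20, 3)
  8P = (11, 14)
  9P = (3, 10)
  10P = (15, 16)
  11P = (2, 5)
  12P = (4, 20)
  13P = (14, 12)
  14P = (14, 11)
  15P = (4, 3)
  16P = (2, 18)
  17P = (15, 7)
  18P = (3, 13)
  19P = (11, 9)
  20P = (20, 20)
Match found at i = 20.

k = 20


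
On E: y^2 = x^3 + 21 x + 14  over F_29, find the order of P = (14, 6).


Compute successive multiples of P until we hit O:
  1P = (14, 6)
  2P = (1, 23)
  3P = (20, 13)
  4P = (2, 8)
  5P = (9, 27)
  6P = (19, 15)
  7P = (12, 15)
  8P = (16, 3)
  ... (continuing to 29P)
  29P = O

ord(P) = 29


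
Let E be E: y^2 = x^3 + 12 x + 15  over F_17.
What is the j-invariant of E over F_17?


Delta = -16(4 a^3 + 27 b^2) mod 17 = 16
-1728 * (4 a)^3 = -1728 * (4*12)^3 mod 17 = 8
j = 8 * 16^(-1) mod 17 = 9

j = 9 (mod 17)


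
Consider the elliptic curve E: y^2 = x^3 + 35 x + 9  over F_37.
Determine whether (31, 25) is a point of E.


Check whether y^2 = x^3 + 35 x + 9 (mod 37) for (x, y) = (31, 25).
LHS: y^2 = 25^2 mod 37 = 33
RHS: x^3 + 35 x + 9 = 31^3 + 35*31 + 9 mod 37 = 27
LHS != RHS

No, not on the curve


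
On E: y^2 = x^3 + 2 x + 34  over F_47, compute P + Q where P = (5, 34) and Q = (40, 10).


P != Q, so use the chord formula.
s = (y2 - y1) / (x2 - x1) = (23) / (35) mod 47 = 2
x3 = s^2 - x1 - x2 mod 47 = 2^2 - 5 - 40 = 6
y3 = s (x1 - x3) - y1 mod 47 = 2 * (5 - 6) - 34 = 11

P + Q = (6, 11)


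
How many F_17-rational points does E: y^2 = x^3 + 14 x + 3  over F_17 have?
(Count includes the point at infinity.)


For each x in F_17, count y with y^2 = x^3 + 14 x + 3 mod 17:
  x = 1: RHS = 1, y in [1, 16]  -> 2 point(s)
  x = 3: RHS = 4, y in [2, 15]  -> 2 point(s)
  x = 4: RHS = 4, y in [2, 15]  -> 2 point(s)
  x = 7: RHS = 2, y in [6, 11]  -> 2 point(s)
  x = 8: RHS = 15, y in [7, 10]  -> 2 point(s)
  x = 9: RHS = 8, y in [5, 12]  -> 2 point(s)
  x = 10: RHS = 4, y in [2, 15]  -> 2 point(s)
  x = 11: RHS = 9, y in [3, 14]  -> 2 point(s)
  x = 13: RHS = 2, y in [6, 11]  -> 2 point(s)
  x = 14: RHS = 2, y in [6, 11]  -> 2 point(s)
  x = 15: RHS = 1, y in [1, 16]  -> 2 point(s)
Affine points: 22. Add the point at infinity: total = 23.

#E(F_17) = 23


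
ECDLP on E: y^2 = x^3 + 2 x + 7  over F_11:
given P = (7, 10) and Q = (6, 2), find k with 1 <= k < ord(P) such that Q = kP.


Enumerate multiples of P until we hit Q = (6, 2):
  1P = (7, 10)
  2P = (6, 9)
  3P = (10, 9)
  4P = (10, 2)
  5P = (6, 2)
Match found at i = 5.

k = 5


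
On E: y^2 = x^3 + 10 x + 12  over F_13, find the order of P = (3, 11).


Compute successive multiples of P until we hit O:
  1P = (3, 11)
  2P = (4, 8)
  3P = (2, 12)
  4P = (9, 8)
  5P = (11, 6)
  6P = (0, 5)
  7P = (1, 6)
  8P = (12, 12)
  ... (continuing to 19P)
  19P = O

ord(P) = 19


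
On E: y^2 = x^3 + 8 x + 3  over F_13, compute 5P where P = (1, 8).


k = 5 = 101_2 (binary, LSB first: 101)
Double-and-add from P = (1, 8):
  bit 0 = 1: acc = O + (1, 8) = (1, 8)
  bit 1 = 0: acc unchanged = (1, 8)
  bit 2 = 1: acc = (1, 8) + (7, 5) = (2, 12)

5P = (2, 12)


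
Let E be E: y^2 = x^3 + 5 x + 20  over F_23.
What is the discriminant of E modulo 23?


4 a^3 + 27 b^2 = 4*5^3 + 27*20^2 = 500 + 10800 = 11300
Delta = -16 * (11300) = -180800
Delta mod 23 = 3

Delta = 3 (mod 23)


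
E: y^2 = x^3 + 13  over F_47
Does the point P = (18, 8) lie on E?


Check whether y^2 = x^3 + 0 x + 13 (mod 47) for (x, y) = (18, 8).
LHS: y^2 = 8^2 mod 47 = 17
RHS: x^3 + 0 x + 13 = 18^3 + 0*18 + 13 mod 47 = 17
LHS = RHS

Yes, on the curve


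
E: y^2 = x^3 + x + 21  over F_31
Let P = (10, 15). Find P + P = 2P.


Doubling: s = (3 x1^2 + a) / (2 y1)
s = (3*10^2 + 1) / (2*15) mod 31 = 9
x3 = s^2 - 2 x1 mod 31 = 9^2 - 2*10 = 30
y3 = s (x1 - x3) - y1 mod 31 = 9 * (10 - 30) - 15 = 22

2P = (30, 22)


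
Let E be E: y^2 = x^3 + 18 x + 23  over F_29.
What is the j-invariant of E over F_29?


Delta = -16(4 a^3 + 27 b^2) mod 29 = 3
-1728 * (4 a)^3 = -1728 * (4*18)^3 mod 29 = 13
j = 13 * 3^(-1) mod 29 = 14

j = 14 (mod 29)


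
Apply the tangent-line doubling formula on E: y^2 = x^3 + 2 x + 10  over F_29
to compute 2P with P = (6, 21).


Doubling: s = (3 x1^2 + a) / (2 y1)
s = (3*6^2 + 2) / (2*21) mod 29 = 4
x3 = s^2 - 2 x1 mod 29 = 4^2 - 2*6 = 4
y3 = s (x1 - x3) - y1 mod 29 = 4 * (6 - 4) - 21 = 16

2P = (4, 16)


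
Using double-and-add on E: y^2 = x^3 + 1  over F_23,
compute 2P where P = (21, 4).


k = 2 = 10_2 (binary, LSB first: 01)
Double-and-add from P = (21, 4):
  bit 0 = 0: acc unchanged = O
  bit 1 = 1: acc = O + (12, 21) = (12, 21)

2P = (12, 21)


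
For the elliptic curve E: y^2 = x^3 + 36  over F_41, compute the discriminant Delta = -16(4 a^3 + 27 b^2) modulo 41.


4 a^3 + 27 b^2 = 4*0^3 + 27*36^2 = 0 + 34992 = 34992
Delta = -16 * (34992) = -559872
Delta mod 41 = 24

Delta = 24 (mod 41)


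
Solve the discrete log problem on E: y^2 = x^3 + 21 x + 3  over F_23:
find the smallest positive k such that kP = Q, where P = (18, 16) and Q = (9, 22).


Enumerate multiples of P until we hit Q = (9, 22):
  1P = (18, 16)
  2P = (19, 4)
  3P = (15, 17)
  4P = (8, 19)
  5P = (1, 18)
  6P = (22, 21)
  7P = (9, 1)
  8P = (9, 22)
Match found at i = 8.

k = 8


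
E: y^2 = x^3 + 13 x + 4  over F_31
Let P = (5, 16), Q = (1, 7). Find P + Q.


P != Q, so use the chord formula.
s = (y2 - y1) / (x2 - x1) = (22) / (27) mod 31 = 10
x3 = s^2 - x1 - x2 mod 31 = 10^2 - 5 - 1 = 1
y3 = s (x1 - x3) - y1 mod 31 = 10 * (5 - 1) - 16 = 24

P + Q = (1, 24)


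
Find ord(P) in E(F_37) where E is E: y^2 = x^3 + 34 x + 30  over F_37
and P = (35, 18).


Compute successive multiples of P until we hit O:
  1P = (35, 18)
  2P = (11, 25)
  3P = (18, 31)
  4P = (18, 6)
  5P = (11, 12)
  6P = (35, 19)
  7P = O

ord(P) = 7


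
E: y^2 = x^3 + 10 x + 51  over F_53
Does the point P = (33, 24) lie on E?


Check whether y^2 = x^3 + 10 x + 51 (mod 53) for (x, y) = (33, 24).
LHS: y^2 = 24^2 mod 53 = 46
RHS: x^3 + 10 x + 51 = 33^3 + 10*33 + 51 mod 53 = 13
LHS != RHS

No, not on the curve


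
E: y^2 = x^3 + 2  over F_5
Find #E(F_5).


For each x in F_5, count y with y^2 = x^3 + 0 x + 2 mod 5:
  x = 2: RHS = 0, y in [0]  -> 1 point(s)
  x = 3: RHS = 4, y in [2, 3]  -> 2 point(s)
  x = 4: RHS = 1, y in [1, 4]  -> 2 point(s)
Affine points: 5. Add the point at infinity: total = 6.

#E(F_5) = 6


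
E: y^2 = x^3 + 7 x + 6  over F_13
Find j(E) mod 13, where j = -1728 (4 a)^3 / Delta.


Delta = -16(4 a^3 + 27 b^2) mod 13 = 1
-1728 * (4 a)^3 = -1728 * (4*7)^3 mod 13 = 8
j = 8 * 1^(-1) mod 13 = 8

j = 8 (mod 13)


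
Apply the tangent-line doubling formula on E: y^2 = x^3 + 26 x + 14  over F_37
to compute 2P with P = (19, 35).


Doubling: s = (3 x1^2 + a) / (2 y1)
s = (3*19^2 + 26) / (2*35) mod 37 = 28
x3 = s^2 - 2 x1 mod 37 = 28^2 - 2*19 = 6
y3 = s (x1 - x3) - y1 mod 37 = 28 * (19 - 6) - 35 = 33

2P = (6, 33)


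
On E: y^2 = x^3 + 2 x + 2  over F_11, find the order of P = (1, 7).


Compute successive multiples of P until we hit O:
  1P = (1, 7)
  2P = (2, 6)
  3P = (9, 1)
  4P = (5, 7)
  5P = (5, 4)
  6P = (9, 10)
  7P = (2, 5)
  8P = (1, 4)
  ... (continuing to 9P)
  9P = O

ord(P) = 9


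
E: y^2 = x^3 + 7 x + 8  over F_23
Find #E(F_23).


For each x in F_23, count y with y^2 = x^3 + 7 x + 8 mod 23:
  x = 0: RHS = 8, y in [10, 13]  -> 2 point(s)
  x = 1: RHS = 16, y in [4, 19]  -> 2 point(s)
  x = 4: RHS = 8, y in [10, 13]  -> 2 point(s)
  x = 6: RHS = 13, y in [6, 17]  -> 2 point(s)
  x = 7: RHS = 9, y in [3, 20]  -> 2 point(s)
  x = 8: RHS = 1, y in [1, 22]  -> 2 point(s)
  x = 9: RHS = 18, y in [8, 15]  -> 2 point(s)
  x = 11: RHS = 13, y in [6, 17]  -> 2 point(s)
  x = 12: RHS = 3, y in [7, 16]  -> 2 point(s)
  x = 17: RHS = 3, y in [7, 16]  -> 2 point(s)
  x = 18: RHS = 9, y in [3, 20]  -> 2 point(s)
  x = 19: RHS = 8, y in [10, 13]  -> 2 point(s)
  x = 20: RHS = 6, y in [11, 12]  -> 2 point(s)
  x = 21: RHS = 9, y in [3, 20]  -> 2 point(s)
  x = 22: RHS = 0, y in [0]  -> 1 point(s)
Affine points: 29. Add the point at infinity: total = 30.

#E(F_23) = 30


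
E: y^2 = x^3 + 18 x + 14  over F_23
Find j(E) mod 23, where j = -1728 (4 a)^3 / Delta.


Delta = -16(4 a^3 + 27 b^2) mod 23 = 10
-1728 * (4 a)^3 = -1728 * (4*18)^3 mod 23 = 11
j = 11 * 10^(-1) mod 23 = 8

j = 8 (mod 23)


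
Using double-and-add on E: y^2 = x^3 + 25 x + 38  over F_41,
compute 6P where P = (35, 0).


k = 6 = 110_2 (binary, LSB first: 011)
Double-and-add from P = (35, 0):
  bit 0 = 0: acc unchanged = O
  bit 1 = 1: acc = O + O = O
  bit 2 = 1: acc = O + O = O

6P = O


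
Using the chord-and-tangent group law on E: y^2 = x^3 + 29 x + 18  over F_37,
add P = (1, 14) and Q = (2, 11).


P != Q, so use the chord formula.
s = (y2 - y1) / (x2 - x1) = (34) / (1) mod 37 = 34
x3 = s^2 - x1 - x2 mod 37 = 34^2 - 1 - 2 = 6
y3 = s (x1 - x3) - y1 mod 37 = 34 * (1 - 6) - 14 = 1

P + Q = (6, 1)


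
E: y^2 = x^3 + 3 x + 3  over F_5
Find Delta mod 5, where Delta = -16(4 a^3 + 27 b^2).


4 a^3 + 27 b^2 = 4*3^3 + 27*3^2 = 108 + 243 = 351
Delta = -16 * (351) = -5616
Delta mod 5 = 4

Delta = 4 (mod 5)


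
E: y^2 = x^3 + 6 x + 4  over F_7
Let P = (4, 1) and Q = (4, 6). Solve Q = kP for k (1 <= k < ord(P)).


Enumerate multiples of P until we hit Q = (4, 6):
  1P = (4, 1)
  2P = (0, 2)
  3P = (0, 5)
  4P = (4, 6)
Match found at i = 4.

k = 4


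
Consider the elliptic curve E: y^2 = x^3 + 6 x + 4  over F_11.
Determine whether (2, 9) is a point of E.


Check whether y^2 = x^3 + 6 x + 4 (mod 11) for (x, y) = (2, 9).
LHS: y^2 = 9^2 mod 11 = 4
RHS: x^3 + 6 x + 4 = 2^3 + 6*2 + 4 mod 11 = 2
LHS != RHS

No, not on the curve


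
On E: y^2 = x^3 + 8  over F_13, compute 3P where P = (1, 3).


k = 3 = 11_2 (binary, LSB first: 11)
Double-and-add from P = (1, 3):
  bit 0 = 1: acc = O + (1, 3) = (1, 3)
  bit 1 = 1: acc = (1, 3) + (8, 0) = (1, 10)

3P = (1, 10)


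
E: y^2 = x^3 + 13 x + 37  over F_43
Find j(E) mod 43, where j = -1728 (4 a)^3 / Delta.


Delta = -16(4 a^3 + 27 b^2) mod 43 = 16
-1728 * (4 a)^3 = -1728 * (4*13)^3 mod 43 = 16
j = 16 * 16^(-1) mod 43 = 1

j = 1 (mod 43)


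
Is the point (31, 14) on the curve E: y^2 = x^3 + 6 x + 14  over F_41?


Check whether y^2 = x^3 + 6 x + 14 (mod 41) for (x, y) = (31, 14).
LHS: y^2 = 14^2 mod 41 = 32
RHS: x^3 + 6 x + 14 = 31^3 + 6*31 + 14 mod 41 = 20
LHS != RHS

No, not on the curve


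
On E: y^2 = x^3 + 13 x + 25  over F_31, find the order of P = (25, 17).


Compute successive multiples of P until we hit O:
  1P = (25, 17)
  2P = (13, 2)
  3P = (12, 7)
  4P = (10, 16)
  5P = (0, 26)
  6P = (16, 12)
  7P = (6, 28)
  8P = (20, 16)
  ... (continuing to 31P)
  31P = O

ord(P) = 31


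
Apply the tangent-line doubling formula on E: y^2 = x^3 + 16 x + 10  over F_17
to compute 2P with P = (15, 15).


Doubling: s = (3 x1^2 + a) / (2 y1)
s = (3*15^2 + 16) / (2*15) mod 17 = 10
x3 = s^2 - 2 x1 mod 17 = 10^2 - 2*15 = 2
y3 = s (x1 - x3) - y1 mod 17 = 10 * (15 - 2) - 15 = 13

2P = (2, 13)


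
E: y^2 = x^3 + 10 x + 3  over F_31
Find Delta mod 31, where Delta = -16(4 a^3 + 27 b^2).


4 a^3 + 27 b^2 = 4*10^3 + 27*3^2 = 4000 + 243 = 4243
Delta = -16 * (4243) = -67888
Delta mod 31 = 2

Delta = 2 (mod 31)


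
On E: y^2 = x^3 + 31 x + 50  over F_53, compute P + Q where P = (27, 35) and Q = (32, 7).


P != Q, so use the chord formula.
s = (y2 - y1) / (x2 - x1) = (25) / (5) mod 53 = 5
x3 = s^2 - x1 - x2 mod 53 = 5^2 - 27 - 32 = 19
y3 = s (x1 - x3) - y1 mod 53 = 5 * (27 - 19) - 35 = 5

P + Q = (19, 5)


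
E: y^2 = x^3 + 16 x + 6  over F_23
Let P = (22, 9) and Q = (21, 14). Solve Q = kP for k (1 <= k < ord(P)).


Enumerate multiples of P until we hit Q = (21, 14):
  1P = (22, 9)
  2P = (10, 19)
  3P = (0, 11)
  4P = (5, 2)
  5P = (21, 9)
  6P = (3, 14)
  7P = (1, 0)
  8P = (3, 9)
  9P = (21, 14)
Match found at i = 9.

k = 9


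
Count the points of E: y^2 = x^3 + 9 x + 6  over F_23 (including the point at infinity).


For each x in F_23, count y with y^2 = x^3 + 9 x + 6 mod 23:
  x = 0: RHS = 6, y in [11, 12]  -> 2 point(s)
  x = 1: RHS = 16, y in [4, 19]  -> 2 point(s)
  x = 2: RHS = 9, y in [3, 20]  -> 2 point(s)
  x = 6: RHS = 0, y in [0]  -> 1 point(s)
  x = 12: RHS = 2, y in [5, 18]  -> 2 point(s)
  x = 14: RHS = 1, y in [1, 22]  -> 2 point(s)
  x = 17: RHS = 12, y in [9, 14]  -> 2 point(s)
  x = 21: RHS = 3, y in [7, 16]  -> 2 point(s)
Affine points: 15. Add the point at infinity: total = 16.

#E(F_23) = 16


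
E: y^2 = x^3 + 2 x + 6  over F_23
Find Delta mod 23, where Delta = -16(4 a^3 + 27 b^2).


4 a^3 + 27 b^2 = 4*2^3 + 27*6^2 = 32 + 972 = 1004
Delta = -16 * (1004) = -16064
Delta mod 23 = 13

Delta = 13 (mod 23)


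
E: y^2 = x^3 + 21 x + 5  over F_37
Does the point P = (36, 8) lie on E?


Check whether y^2 = x^3 + 21 x + 5 (mod 37) for (x, y) = (36, 8).
LHS: y^2 = 8^2 mod 37 = 27
RHS: x^3 + 21 x + 5 = 36^3 + 21*36 + 5 mod 37 = 20
LHS != RHS

No, not on the curve


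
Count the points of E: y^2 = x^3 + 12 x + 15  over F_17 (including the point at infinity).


For each x in F_17, count y with y^2 = x^3 + 12 x + 15 mod 17:
  x = 0: RHS = 15, y in [7, 10]  -> 2 point(s)
  x = 2: RHS = 13, y in [8, 9]  -> 2 point(s)
  x = 4: RHS = 8, y in [5, 12]  -> 2 point(s)
  x = 5: RHS = 13, y in [8, 9]  -> 2 point(s)
  x = 7: RHS = 0, y in [0]  -> 1 point(s)
  x = 9: RHS = 2, y in [6, 11]  -> 2 point(s)
  x = 10: RHS = 13, y in [8, 9]  -> 2 point(s)
  x = 11: RHS = 16, y in [4, 13]  -> 2 point(s)
  x = 12: RHS = 0, y in [0]  -> 1 point(s)
  x = 15: RHS = 0, y in [0]  -> 1 point(s)
  x = 16: RHS = 2, y in [6, 11]  -> 2 point(s)
Affine points: 19. Add the point at infinity: total = 20.

#E(F_17) = 20


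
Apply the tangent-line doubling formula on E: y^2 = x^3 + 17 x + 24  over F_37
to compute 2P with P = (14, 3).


Doubling: s = (3 x1^2 + a) / (2 y1)
s = (3*14^2 + 17) / (2*3) mod 37 = 33
x3 = s^2 - 2 x1 mod 37 = 33^2 - 2*14 = 25
y3 = s (x1 - x3) - y1 mod 37 = 33 * (14 - 25) - 3 = 4

2P = (25, 4)


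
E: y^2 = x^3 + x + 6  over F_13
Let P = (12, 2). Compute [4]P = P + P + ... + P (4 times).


k = 4 = 100_2 (binary, LSB first: 001)
Double-and-add from P = (12, 2):
  bit 0 = 0: acc unchanged = O
  bit 1 = 0: acc unchanged = O
  bit 2 = 1: acc = O + (11, 3) = (11, 3)

4P = (11, 3)


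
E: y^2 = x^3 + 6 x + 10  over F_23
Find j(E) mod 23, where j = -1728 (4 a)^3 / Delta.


Delta = -16(4 a^3 + 27 b^2) mod 23 = 16
-1728 * (4 a)^3 = -1728 * (4*6)^3 mod 23 = 20
j = 20 * 16^(-1) mod 23 = 7

j = 7 (mod 23)


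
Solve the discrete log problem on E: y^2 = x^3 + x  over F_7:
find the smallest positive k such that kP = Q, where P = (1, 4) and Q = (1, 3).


Enumerate multiples of P until we hit Q = (1, 3):
  1P = (1, 4)
  2P = (0, 0)
  3P = (1, 3)
Match found at i = 3.

k = 3


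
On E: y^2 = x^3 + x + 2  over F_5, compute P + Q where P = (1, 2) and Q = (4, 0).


P != Q, so use the chord formula.
s = (y2 - y1) / (x2 - x1) = (3) / (3) mod 5 = 1
x3 = s^2 - x1 - x2 mod 5 = 1^2 - 1 - 4 = 1
y3 = s (x1 - x3) - y1 mod 5 = 1 * (1 - 1) - 2 = 3

P + Q = (1, 3)


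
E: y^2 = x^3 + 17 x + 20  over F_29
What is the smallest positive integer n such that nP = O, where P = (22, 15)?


Compute successive multiples of P until we hit O:
  1P = (22, 15)
  2P = (27, 6)
  3P = (25, 2)
  4P = (4, 23)
  5P = (10, 28)
  6P = (2, 2)
  7P = (1, 3)
  8P = (1, 26)
  ... (continuing to 15P)
  15P = O

ord(P) = 15


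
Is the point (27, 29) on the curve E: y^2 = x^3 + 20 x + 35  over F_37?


Check whether y^2 = x^3 + 20 x + 35 (mod 37) for (x, y) = (27, 29).
LHS: y^2 = 29^2 mod 37 = 27
RHS: x^3 + 20 x + 35 = 27^3 + 20*27 + 35 mod 37 = 19
LHS != RHS

No, not on the curve


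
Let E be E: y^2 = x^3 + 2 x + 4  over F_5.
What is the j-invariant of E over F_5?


Delta = -16(4 a^3 + 27 b^2) mod 5 = 1
-1728 * (4 a)^3 = -1728 * (4*2)^3 mod 5 = 4
j = 4 * 1^(-1) mod 5 = 4

j = 4 (mod 5)


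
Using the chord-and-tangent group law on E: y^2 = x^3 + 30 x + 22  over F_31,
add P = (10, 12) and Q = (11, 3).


P != Q, so use the chord formula.
s = (y2 - y1) / (x2 - x1) = (22) / (1) mod 31 = 22
x3 = s^2 - x1 - x2 mod 31 = 22^2 - 10 - 11 = 29
y3 = s (x1 - x3) - y1 mod 31 = 22 * (10 - 29) - 12 = 4

P + Q = (29, 4)


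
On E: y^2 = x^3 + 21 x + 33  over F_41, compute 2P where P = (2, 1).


Doubling: s = (3 x1^2 + a) / (2 y1)
s = (3*2^2 + 21) / (2*1) mod 41 = 37
x3 = s^2 - 2 x1 mod 41 = 37^2 - 2*2 = 12
y3 = s (x1 - x3) - y1 mod 41 = 37 * (2 - 12) - 1 = 39

2P = (12, 39)


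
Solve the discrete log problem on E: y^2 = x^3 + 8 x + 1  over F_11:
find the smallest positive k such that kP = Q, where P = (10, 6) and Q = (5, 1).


Enumerate multiples of P until we hit Q = (5, 1):
  1P = (10, 6)
  2P = (2, 5)
  3P = (4, 3)
  4P = (0, 10)
  5P = (6, 10)
  6P = (7, 2)
  7P = (8, 4)
  8P = (5, 10)
  9P = (5, 1)
Match found at i = 9.

k = 9


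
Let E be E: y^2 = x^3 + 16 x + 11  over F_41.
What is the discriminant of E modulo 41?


4 a^3 + 27 b^2 = 4*16^3 + 27*11^2 = 16384 + 3267 = 19651
Delta = -16 * (19651) = -314416
Delta mod 41 = 13

Delta = 13 (mod 41)


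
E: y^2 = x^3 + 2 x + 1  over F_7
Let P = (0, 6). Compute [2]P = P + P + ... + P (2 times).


k = 2 = 10_2 (binary, LSB first: 01)
Double-and-add from P = (0, 6):
  bit 0 = 0: acc unchanged = O
  bit 1 = 1: acc = O + (1, 2) = (1, 2)

2P = (1, 2)


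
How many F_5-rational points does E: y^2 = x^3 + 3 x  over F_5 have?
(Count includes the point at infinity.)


For each x in F_5, count y with y^2 = x^3 + 3 x + 0 mod 5:
  x = 0: RHS = 0, y in [0]  -> 1 point(s)
  x = 1: RHS = 4, y in [2, 3]  -> 2 point(s)
  x = 2: RHS = 4, y in [2, 3]  -> 2 point(s)
  x = 3: RHS = 1, y in [1, 4]  -> 2 point(s)
  x = 4: RHS = 1, y in [1, 4]  -> 2 point(s)
Affine points: 9. Add the point at infinity: total = 10.

#E(F_5) = 10


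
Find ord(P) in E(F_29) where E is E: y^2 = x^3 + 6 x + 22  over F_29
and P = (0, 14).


Compute successive multiples of P until we hit O:
  1P = (0, 14)
  2P = (7, 28)
  3P = (26, 21)
  4P = (2, 10)
  5P = (2, 19)
  6P = (26, 8)
  7P = (7, 1)
  8P = (0, 15)
  ... (continuing to 9P)
  9P = O

ord(P) = 9


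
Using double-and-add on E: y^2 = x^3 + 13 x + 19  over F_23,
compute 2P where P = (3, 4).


k = 2 = 10_2 (binary, LSB first: 01)
Double-and-add from P = (3, 4):
  bit 0 = 0: acc unchanged = O
  bit 1 = 1: acc = O + (19, 8) = (19, 8)

2P = (19, 8)


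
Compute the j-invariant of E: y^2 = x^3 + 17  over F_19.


Delta = -16(4 a^3 + 27 b^2) mod 19 = 1
-1728 * (4 a)^3 = -1728 * (4*0)^3 mod 19 = 0
j = 0 * 1^(-1) mod 19 = 0

j = 0 (mod 19)


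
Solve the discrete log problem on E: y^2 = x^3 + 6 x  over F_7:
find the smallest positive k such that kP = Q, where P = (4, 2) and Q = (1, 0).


Enumerate multiples of P until we hit Q = (1, 0):
  1P = (4, 2)
  2P = (1, 0)
Match found at i = 2.

k = 2


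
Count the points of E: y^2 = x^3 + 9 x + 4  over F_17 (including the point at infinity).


For each x in F_17, count y with y^2 = x^3 + 9 x + 4 mod 17:
  x = 0: RHS = 4, y in [2, 15]  -> 2 point(s)
  x = 2: RHS = 13, y in [8, 9]  -> 2 point(s)
  x = 4: RHS = 2, y in [6, 11]  -> 2 point(s)
  x = 5: RHS = 4, y in [2, 15]  -> 2 point(s)
  x = 6: RHS = 2, y in [6, 11]  -> 2 point(s)
  x = 7: RHS = 2, y in [6, 11]  -> 2 point(s)
  x = 9: RHS = 15, y in [7, 10]  -> 2 point(s)
  x = 12: RHS = 4, y in [2, 15]  -> 2 point(s)
  x = 14: RHS = 1, y in [1, 16]  -> 2 point(s)
Affine points: 18. Add the point at infinity: total = 19.

#E(F_17) = 19


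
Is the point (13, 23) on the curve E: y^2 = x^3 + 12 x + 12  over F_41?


Check whether y^2 = x^3 + 12 x + 12 (mod 41) for (x, y) = (13, 23).
LHS: y^2 = 23^2 mod 41 = 37
RHS: x^3 + 12 x + 12 = 13^3 + 12*13 + 12 mod 41 = 28
LHS != RHS

No, not on the curve


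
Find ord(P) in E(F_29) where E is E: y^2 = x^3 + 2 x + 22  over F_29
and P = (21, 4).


Compute successive multiples of P until we hit O:
  1P = (21, 4)
  2P = (15, 11)
  3P = (0, 15)
  4P = (4, 23)
  5P = (20, 0)
  6P = (4, 6)
  7P = (0, 14)
  8P = (15, 18)
  ... (continuing to 10P)
  10P = O

ord(P) = 10


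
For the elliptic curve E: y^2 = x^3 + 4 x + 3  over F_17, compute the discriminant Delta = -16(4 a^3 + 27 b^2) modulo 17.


4 a^3 + 27 b^2 = 4*4^3 + 27*3^2 = 256 + 243 = 499
Delta = -16 * (499) = -7984
Delta mod 17 = 6

Delta = 6 (mod 17)


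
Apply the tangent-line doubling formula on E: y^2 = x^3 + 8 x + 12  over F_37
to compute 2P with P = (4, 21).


Doubling: s = (3 x1^2 + a) / (2 y1)
s = (3*4^2 + 8) / (2*21) mod 37 = 26
x3 = s^2 - 2 x1 mod 37 = 26^2 - 2*4 = 2
y3 = s (x1 - x3) - y1 mod 37 = 26 * (4 - 2) - 21 = 31

2P = (2, 31)


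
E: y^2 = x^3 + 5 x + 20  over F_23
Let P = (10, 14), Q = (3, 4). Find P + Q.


P != Q, so use the chord formula.
s = (y2 - y1) / (x2 - x1) = (13) / (16) mod 23 = 8
x3 = s^2 - x1 - x2 mod 23 = 8^2 - 10 - 3 = 5
y3 = s (x1 - x3) - y1 mod 23 = 8 * (10 - 5) - 14 = 3

P + Q = (5, 3)


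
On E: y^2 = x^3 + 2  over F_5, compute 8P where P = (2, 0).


k = 8 = 1000_2 (binary, LSB first: 0001)
Double-and-add from P = (2, 0):
  bit 0 = 0: acc unchanged = O
  bit 1 = 0: acc unchanged = O
  bit 2 = 0: acc unchanged = O
  bit 3 = 1: acc = O + O = O

8P = O


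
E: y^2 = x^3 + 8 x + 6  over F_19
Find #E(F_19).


For each x in F_19, count y with y^2 = x^3 + 8 x + 6 mod 19:
  x = 0: RHS = 6, y in [5, 14]  -> 2 point(s)
  x = 2: RHS = 11, y in [7, 12]  -> 2 point(s)
  x = 3: RHS = 0, y in [0]  -> 1 point(s)
  x = 4: RHS = 7, y in [8, 11]  -> 2 point(s)
  x = 5: RHS = 0, y in [0]  -> 1 point(s)
  x = 6: RHS = 4, y in [2, 17]  -> 2 point(s)
  x = 7: RHS = 6, y in [5, 14]  -> 2 point(s)
  x = 9: RHS = 9, y in [3, 16]  -> 2 point(s)
  x = 11: RHS = 0, y in [0]  -> 1 point(s)
  x = 12: RHS = 6, y in [5, 14]  -> 2 point(s)
  x = 15: RHS = 5, y in [9, 10]  -> 2 point(s)
  x = 17: RHS = 1, y in [1, 18]  -> 2 point(s)
  x = 18: RHS = 16, y in [4, 15]  -> 2 point(s)
Affine points: 23. Add the point at infinity: total = 24.

#E(F_19) = 24


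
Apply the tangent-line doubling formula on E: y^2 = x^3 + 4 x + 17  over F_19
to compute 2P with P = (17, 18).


Doubling: s = (3 x1^2 + a) / (2 y1)
s = (3*17^2 + 4) / (2*18) mod 19 = 11
x3 = s^2 - 2 x1 mod 19 = 11^2 - 2*17 = 11
y3 = s (x1 - x3) - y1 mod 19 = 11 * (17 - 11) - 18 = 10

2P = (11, 10)


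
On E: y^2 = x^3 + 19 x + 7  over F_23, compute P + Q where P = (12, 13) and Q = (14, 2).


P != Q, so use the chord formula.
s = (y2 - y1) / (x2 - x1) = (12) / (2) mod 23 = 6
x3 = s^2 - x1 - x2 mod 23 = 6^2 - 12 - 14 = 10
y3 = s (x1 - x3) - y1 mod 23 = 6 * (12 - 10) - 13 = 22

P + Q = (10, 22)


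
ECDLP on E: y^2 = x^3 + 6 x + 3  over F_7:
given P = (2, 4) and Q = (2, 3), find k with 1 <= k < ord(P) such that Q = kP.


Enumerate multiples of P until we hit Q = (2, 3):
  1P = (2, 4)
  2P = (5, 5)
  3P = (4, 0)
  4P = (5, 2)
  5P = (2, 3)
Match found at i = 5.

k = 5


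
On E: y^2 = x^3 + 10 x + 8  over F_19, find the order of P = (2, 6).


Compute successive multiples of P until we hit O:
  1P = (2, 6)
  2P = (2, 13)
  3P = O

ord(P) = 3


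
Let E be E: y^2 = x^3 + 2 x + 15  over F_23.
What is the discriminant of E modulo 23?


4 a^3 + 27 b^2 = 4*2^3 + 27*15^2 = 32 + 6075 = 6107
Delta = -16 * (6107) = -97712
Delta mod 23 = 15

Delta = 15 (mod 23)


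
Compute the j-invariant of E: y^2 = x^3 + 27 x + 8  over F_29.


Delta = -16(4 a^3 + 27 b^2) mod 29 = 8
-1728 * (4 a)^3 = -1728 * (4*27)^3 mod 29 = 4
j = 4 * 8^(-1) mod 29 = 15

j = 15 (mod 29)


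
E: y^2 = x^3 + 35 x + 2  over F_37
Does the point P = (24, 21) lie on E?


Check whether y^2 = x^3 + 35 x + 2 (mod 37) for (x, y) = (24, 21).
LHS: y^2 = 21^2 mod 37 = 34
RHS: x^3 + 35 x + 2 = 24^3 + 35*24 + 2 mod 37 = 14
LHS != RHS

No, not on the curve


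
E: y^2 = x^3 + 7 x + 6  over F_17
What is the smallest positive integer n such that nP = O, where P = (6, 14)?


Compute successive multiples of P until we hit O:
  1P = (6, 14)
  2P = (13, 4)
  3P = (16, 10)
  4P = (4, 9)
  5P = (9, 4)
  6P = (15, 16)
  7P = (12, 13)
  8P = (8, 9)
  ... (continuing to 21P)
  21P = O

ord(P) = 21


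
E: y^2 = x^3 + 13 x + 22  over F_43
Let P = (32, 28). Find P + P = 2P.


Doubling: s = (3 x1^2 + a) / (2 y1)
s = (3*32^2 + 13) / (2*28) mod 43 = 19
x3 = s^2 - 2 x1 mod 43 = 19^2 - 2*32 = 39
y3 = s (x1 - x3) - y1 mod 43 = 19 * (32 - 39) - 28 = 11

2P = (39, 11)


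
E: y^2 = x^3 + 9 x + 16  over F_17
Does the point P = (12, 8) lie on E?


Check whether y^2 = x^3 + 9 x + 16 (mod 17) for (x, y) = (12, 8).
LHS: y^2 = 8^2 mod 17 = 13
RHS: x^3 + 9 x + 16 = 12^3 + 9*12 + 16 mod 17 = 16
LHS != RHS

No, not on the curve


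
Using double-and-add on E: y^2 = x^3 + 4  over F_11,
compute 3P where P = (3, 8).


k = 3 = 11_2 (binary, LSB first: 11)
Double-and-add from P = (3, 8):
  bit 0 = 1: acc = O + (3, 8) = (3, 8)
  bit 1 = 1: acc = (3, 8) + (6, 0) = (3, 3)

3P = (3, 3)


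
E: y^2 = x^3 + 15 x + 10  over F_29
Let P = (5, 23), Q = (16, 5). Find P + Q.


P != Q, so use the chord formula.
s = (y2 - y1) / (x2 - x1) = (11) / (11) mod 29 = 1
x3 = s^2 - x1 - x2 mod 29 = 1^2 - 5 - 16 = 9
y3 = s (x1 - x3) - y1 mod 29 = 1 * (5 - 9) - 23 = 2

P + Q = (9, 2)


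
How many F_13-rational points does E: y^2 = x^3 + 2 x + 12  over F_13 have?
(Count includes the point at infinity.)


For each x in F_13, count y with y^2 = x^3 + 2 x + 12 mod 13:
  x = 0: RHS = 12, y in [5, 8]  -> 2 point(s)
  x = 5: RHS = 4, y in [2, 11]  -> 2 point(s)
  x = 11: RHS = 0, y in [0]  -> 1 point(s)
  x = 12: RHS = 9, y in [3, 10]  -> 2 point(s)
Affine points: 7. Add the point at infinity: total = 8.

#E(F_13) = 8


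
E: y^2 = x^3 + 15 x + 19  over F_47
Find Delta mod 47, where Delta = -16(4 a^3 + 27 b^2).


4 a^3 + 27 b^2 = 4*15^3 + 27*19^2 = 13500 + 9747 = 23247
Delta = -16 * (23247) = -371952
Delta mod 47 = 6

Delta = 6 (mod 47)


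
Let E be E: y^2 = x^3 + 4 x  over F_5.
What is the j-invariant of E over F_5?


Delta = -16(4 a^3 + 27 b^2) mod 5 = 4
-1728 * (4 a)^3 = -1728 * (4*4)^3 mod 5 = 2
j = 2 * 4^(-1) mod 5 = 3

j = 3 (mod 5)


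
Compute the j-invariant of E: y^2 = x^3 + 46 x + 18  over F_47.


Delta = -16(4 a^3 + 27 b^2) mod 47 = 15
-1728 * (4 a)^3 = -1728 * (4*46)^3 mod 47 = 1
j = 1 * 15^(-1) mod 47 = 22

j = 22 (mod 47)


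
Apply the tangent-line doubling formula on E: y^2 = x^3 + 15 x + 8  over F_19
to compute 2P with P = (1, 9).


Doubling: s = (3 x1^2 + a) / (2 y1)
s = (3*1^2 + 15) / (2*9) mod 19 = 1
x3 = s^2 - 2 x1 mod 19 = 1^2 - 2*1 = 18
y3 = s (x1 - x3) - y1 mod 19 = 1 * (1 - 18) - 9 = 12

2P = (18, 12)


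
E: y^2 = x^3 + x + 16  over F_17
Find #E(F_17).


For each x in F_17, count y with y^2 = x^3 + 1 x + 16 mod 17:
  x = 0: RHS = 16, y in [4, 13]  -> 2 point(s)
  x = 1: RHS = 1, y in [1, 16]  -> 2 point(s)
  x = 2: RHS = 9, y in [3, 14]  -> 2 point(s)
  x = 4: RHS = 16, y in [4, 13]  -> 2 point(s)
  x = 6: RHS = 0, y in [0]  -> 1 point(s)
  x = 7: RHS = 9, y in [3, 14]  -> 2 point(s)
  x = 8: RHS = 9, y in [3, 14]  -> 2 point(s)
  x = 11: RHS = 15, y in [7, 10]  -> 2 point(s)
  x = 13: RHS = 16, y in [4, 13]  -> 2 point(s)
Affine points: 17. Add the point at infinity: total = 18.

#E(F_17) = 18


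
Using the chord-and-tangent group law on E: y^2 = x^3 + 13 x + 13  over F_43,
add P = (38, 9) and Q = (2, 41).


P != Q, so use the chord formula.
s = (y2 - y1) / (x2 - x1) = (32) / (7) mod 43 = 23
x3 = s^2 - x1 - x2 mod 43 = 23^2 - 38 - 2 = 16
y3 = s (x1 - x3) - y1 mod 43 = 23 * (38 - 16) - 9 = 24

P + Q = (16, 24)


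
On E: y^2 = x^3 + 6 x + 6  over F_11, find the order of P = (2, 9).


Compute successive multiples of P until we hit O:
  1P = (2, 9)
  2P = (8, 7)
  3P = (6, 7)
  4P = (6, 4)
  5P = (8, 4)
  6P = (2, 2)
  7P = O

ord(P) = 7
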